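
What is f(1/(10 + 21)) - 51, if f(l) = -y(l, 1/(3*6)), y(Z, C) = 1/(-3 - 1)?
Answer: -203/4 ≈ -50.750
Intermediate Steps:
y(Z, C) = -¼ (y(Z, C) = 1/(-4) = -¼)
f(l) = ¼ (f(l) = -1*(-¼) = ¼)
f(1/(10 + 21)) - 51 = ¼ - 51 = -203/4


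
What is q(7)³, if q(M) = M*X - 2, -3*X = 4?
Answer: -39304/27 ≈ -1455.7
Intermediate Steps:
X = -4/3 (X = -⅓*4 = -4/3 ≈ -1.3333)
q(M) = -2 - 4*M/3 (q(M) = M*(-4/3) - 2 = -4*M/3 - 2 = -2 - 4*M/3)
q(7)³ = (-2 - 4/3*7)³ = (-2 - 28/3)³ = (-34/3)³ = -39304/27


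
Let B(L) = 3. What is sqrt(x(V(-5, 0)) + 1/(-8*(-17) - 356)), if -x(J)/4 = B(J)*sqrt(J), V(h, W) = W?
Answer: I*sqrt(55)/110 ≈ 0.06742*I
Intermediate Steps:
x(J) = -12*sqrt(J)
sqrt(x(V(-5, 0)) + 1/(-8*(-17) - 356)) = sqrt(-12*sqrt(0) + 1/(-8*(-17) - 356)) = sqrt(-12*0 + 1/(136 - 356)) = sqrt(0 + 1/(-220)) = sqrt(0 - 1/220) = sqrt(-1/220) = I*sqrt(55)/110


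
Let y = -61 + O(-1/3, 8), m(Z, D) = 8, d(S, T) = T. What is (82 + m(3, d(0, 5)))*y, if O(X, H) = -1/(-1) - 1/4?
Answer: -10845/2 ≈ -5422.5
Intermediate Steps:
O(X, H) = ¾ (O(X, H) = -1*(-1) - 1*¼ = 1 - ¼ = ¾)
y = -241/4 (y = -61 + ¾ = -241/4 ≈ -60.250)
(82 + m(3, d(0, 5)))*y = (82 + 8)*(-241/4) = 90*(-241/4) = -10845/2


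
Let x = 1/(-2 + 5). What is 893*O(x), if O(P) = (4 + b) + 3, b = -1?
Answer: 5358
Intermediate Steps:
x = ⅓ (x = 1/3 = ⅓ ≈ 0.33333)
O(P) = 6 (O(P) = (4 - 1) + 3 = 3 + 3 = 6)
893*O(x) = 893*6 = 5358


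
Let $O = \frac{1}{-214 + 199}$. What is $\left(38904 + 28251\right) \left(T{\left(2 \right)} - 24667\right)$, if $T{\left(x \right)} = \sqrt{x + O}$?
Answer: $-1656512385 + 4477 \sqrt{435} \approx -1.6564 \cdot 10^{9}$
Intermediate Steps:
$O = - \frac{1}{15}$ ($O = \frac{1}{-15} = - \frac{1}{15} \approx -0.066667$)
$T{\left(x \right)} = \sqrt{- \frac{1}{15} + x}$ ($T{\left(x \right)} = \sqrt{x - \frac{1}{15}} = \sqrt{- \frac{1}{15} + x}$)
$\left(38904 + 28251\right) \left(T{\left(2 \right)} - 24667\right) = \left(38904 + 28251\right) \left(\frac{\sqrt{-15 + 225 \cdot 2}}{15} - 24667\right) = 67155 \left(\frac{\sqrt{-15 + 450}}{15} - 24667\right) = 67155 \left(\frac{\sqrt{435}}{15} - 24667\right) = 67155 \left(-24667 + \frac{\sqrt{435}}{15}\right) = -1656512385 + 4477 \sqrt{435}$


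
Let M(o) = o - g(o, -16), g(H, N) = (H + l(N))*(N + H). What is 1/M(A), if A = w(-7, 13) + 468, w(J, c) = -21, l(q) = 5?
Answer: -1/194365 ≈ -5.1450e-6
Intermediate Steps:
g(H, N) = (5 + H)*(H + N) (g(H, N) = (H + 5)*(N + H) = (5 + H)*(H + N))
A = 447 (A = -21 + 468 = 447)
M(o) = 80 - o² + 12*o (M(o) = o - (o² + 5*o + 5*(-16) + o*(-16)) = o - (o² + 5*o - 80 - 16*o) = o - (-80 + o² - 11*o) = o + (80 - o² + 11*o) = 80 - o² + 12*o)
1/M(A) = 1/(80 - 1*447² + 12*447) = 1/(80 - 1*199809 + 5364) = 1/(80 - 199809 + 5364) = 1/(-194365) = -1/194365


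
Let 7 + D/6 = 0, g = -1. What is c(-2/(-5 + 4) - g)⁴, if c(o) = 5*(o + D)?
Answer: 1445900625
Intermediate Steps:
D = -42 (D = -42 + 6*0 = -42 + 0 = -42)
c(o) = -210 + 5*o (c(o) = 5*(o - 42) = 5*(-42 + o) = -210 + 5*o)
c(-2/(-5 + 4) - g)⁴ = (-210 + 5*(-2/(-5 + 4) - 1*(-1)))⁴ = (-210 + 5*(-2/(-1) + 1))⁴ = (-210 + 5*(-2*(-1) + 1))⁴ = (-210 + 5*(2 + 1))⁴ = (-210 + 5*3)⁴ = (-210 + 15)⁴ = (-195)⁴ = 1445900625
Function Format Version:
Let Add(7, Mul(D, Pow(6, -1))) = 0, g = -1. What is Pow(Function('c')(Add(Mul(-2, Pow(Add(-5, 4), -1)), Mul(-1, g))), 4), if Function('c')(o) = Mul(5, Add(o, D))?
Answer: 1445900625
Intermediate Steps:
D = -42 (D = Add(-42, Mul(6, 0)) = Add(-42, 0) = -42)
Function('c')(o) = Add(-210, Mul(5, o)) (Function('c')(o) = Mul(5, Add(o, -42)) = Mul(5, Add(-42, o)) = Add(-210, Mul(5, o)))
Pow(Function('c')(Add(Mul(-2, Pow(Add(-5, 4), -1)), Mul(-1, g))), 4) = Pow(Add(-210, Mul(5, Add(Mul(-2, Pow(Add(-5, 4), -1)), Mul(-1, -1)))), 4) = Pow(Add(-210, Mul(5, Add(Mul(-2, Pow(-1, -1)), 1))), 4) = Pow(Add(-210, Mul(5, Add(Mul(-2, -1), 1))), 4) = Pow(Add(-210, Mul(5, Add(2, 1))), 4) = Pow(Add(-210, Mul(5, 3)), 4) = Pow(Add(-210, 15), 4) = Pow(-195, 4) = 1445900625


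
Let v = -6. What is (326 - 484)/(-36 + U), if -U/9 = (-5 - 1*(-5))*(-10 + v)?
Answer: 79/18 ≈ 4.3889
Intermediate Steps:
U = 0 (U = -9*(-5 - 1*(-5))*(-10 - 6) = -9*(-5 + 5)*(-16) = -0*(-16) = -9*0 = 0)
(326 - 484)/(-36 + U) = (326 - 484)/(-36 + 0) = -158/(-36) = -158*(-1/36) = 79/18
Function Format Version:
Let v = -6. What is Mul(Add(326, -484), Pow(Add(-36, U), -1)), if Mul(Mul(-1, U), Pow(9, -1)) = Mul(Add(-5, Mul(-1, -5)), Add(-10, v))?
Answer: Rational(79, 18) ≈ 4.3889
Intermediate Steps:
U = 0 (U = Mul(-9, Mul(Add(-5, Mul(-1, -5)), Add(-10, -6))) = Mul(-9, Mul(Add(-5, 5), -16)) = Mul(-9, Mul(0, -16)) = Mul(-9, 0) = 0)
Mul(Add(326, -484), Pow(Add(-36, U), -1)) = Mul(Add(326, -484), Pow(Add(-36, 0), -1)) = Mul(-158, Pow(-36, -1)) = Mul(-158, Rational(-1, 36)) = Rational(79, 18)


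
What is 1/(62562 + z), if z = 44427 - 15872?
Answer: 1/91117 ≈ 1.0975e-5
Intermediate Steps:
z = 28555
1/(62562 + z) = 1/(62562 + 28555) = 1/91117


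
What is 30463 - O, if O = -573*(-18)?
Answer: 20149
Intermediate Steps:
O = 10314
30463 - O = 30463 - 1*10314 = 30463 - 10314 = 20149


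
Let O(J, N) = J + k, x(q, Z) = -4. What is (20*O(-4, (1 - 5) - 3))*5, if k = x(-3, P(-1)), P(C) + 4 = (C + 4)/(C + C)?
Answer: -800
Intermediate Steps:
P(C) = -4 + (4 + C)/(2*C) (P(C) = -4 + (C + 4)/(C + C) = -4 + (4 + C)/((2*C)) = -4 + (4 + C)*(1/(2*C)) = -4 + (4 + C)/(2*C))
k = -4
O(J, N) = -4 + J (O(J, N) = J - 4 = -4 + J)
(20*O(-4, (1 - 5) - 3))*5 = (20*(-4 - 4))*5 = (20*(-8))*5 = -160*5 = -800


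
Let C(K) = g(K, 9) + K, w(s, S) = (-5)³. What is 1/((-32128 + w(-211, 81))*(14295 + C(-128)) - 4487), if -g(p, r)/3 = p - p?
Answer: -1/456932738 ≈ -2.1885e-9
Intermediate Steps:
w(s, S) = -125
g(p, r) = 0 (g(p, r) = -3*(p - p) = -3*0 = 0)
C(K) = K (C(K) = 0 + K = K)
1/((-32128 + w(-211, 81))*(14295 + C(-128)) - 4487) = 1/((-32128 - 125)*(14295 - 128) - 4487) = 1/(-32253*14167 - 4487) = 1/(-456928251 - 4487) = 1/(-456932738) = -1/456932738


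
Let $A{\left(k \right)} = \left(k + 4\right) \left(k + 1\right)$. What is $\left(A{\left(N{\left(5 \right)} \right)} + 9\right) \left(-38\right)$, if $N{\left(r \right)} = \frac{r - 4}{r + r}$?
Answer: $- \frac{25669}{50} \approx -513.38$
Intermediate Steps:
$N{\left(r \right)} = \frac{-4 + r}{2 r}$
$A{\left(k \right)} = \left(1 + k\right) \left(4 + k\right)$ ($A{\left(k \right)} = \left(4 + k\right) \left(1 + k\right) = \left(1 + k\right) \left(4 + k\right)$)
$\left(A{\left(N{\left(5 \right)} \right)} + 9\right) \left(-38\right) = \left(\left(4 + \left(\frac{-4 + 5}{2 \cdot 5}\right)^{2} + 5 \frac{-4 + 5}{2 \cdot 5}\right) + 9\right) \left(-38\right) = \left(\left(4 + \left(\frac{1}{2} \cdot \frac{1}{5} \cdot 1\right)^{2} + 5 \cdot \frac{1}{2} \cdot \frac{1}{5} \cdot 1\right) + 9\right) \left(-38\right) = \left(\left(4 + \left(\frac{1}{10}\right)^{2} + 5 \cdot \frac{1}{10}\right) + 9\right) \left(-38\right) = \left(\left(4 + \frac{1}{100} + \frac{1}{2}\right) + 9\right) \left(-38\right) = \left(\frac{451}{100} + 9\right) \left(-38\right) = \frac{1351}{100} \left(-38\right) = - \frac{25669}{50}$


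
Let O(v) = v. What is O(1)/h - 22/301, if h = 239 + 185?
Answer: -9027/127624 ≈ -0.070731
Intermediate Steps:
h = 424
O(1)/h - 22/301 = 1/424 - 22/301 = -9027/127624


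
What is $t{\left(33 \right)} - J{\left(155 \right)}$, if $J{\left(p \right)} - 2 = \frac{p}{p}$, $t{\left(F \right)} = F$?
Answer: $30$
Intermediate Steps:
$J{\left(p \right)} = 3$ ($J{\left(p \right)} = 2 + \frac{p}{p} = 2 + 1 = 3$)
$t{\left(33 \right)} - J{\left(155 \right)} = 33 - 3 = 30$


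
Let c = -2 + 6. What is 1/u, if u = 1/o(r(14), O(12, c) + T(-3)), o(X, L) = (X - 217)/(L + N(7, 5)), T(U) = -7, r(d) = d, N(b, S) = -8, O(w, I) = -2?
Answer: 203/17 ≈ 11.941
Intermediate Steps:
c = 4
o(X, L) = (-217 + X)/(-8 + L) (o(X, L) = (X - 217)/(L - 8) = (-217 + X)/(-8 + L))
u = 17/203 (u = 1/((-217 + 14)/(-8 + (-2 - 7))) = 1/(-203/(-8 - 9)) = 1/(-203/(-17)) = 1/(-1/17*(-203)) = 1/(203/17) = 17/203 ≈ 0.083744)
1/u = 1/(17/203) = 203/17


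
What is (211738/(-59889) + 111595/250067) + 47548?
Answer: 712045066972033/14976262563 ≈ 47545.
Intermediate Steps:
(211738/(-59889) + 111595/250067) + 47548 = (211738*(-1/59889) + 111595*(1/250067)) + 47548 = (-211738/59889 + 111595/250067) + 47548 = -46265373491/14976262563 + 47548 = 712045066972033/14976262563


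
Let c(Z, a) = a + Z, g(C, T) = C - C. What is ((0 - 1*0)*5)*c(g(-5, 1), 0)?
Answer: 0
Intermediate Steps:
g(C, T) = 0
c(Z, a) = Z + a
((0 - 1*0)*5)*c(g(-5, 1), 0) = ((0 - 1*0)*5)*(0 + 0) = ((0 + 0)*5)*0 = (0*5)*0 = 0*0 = 0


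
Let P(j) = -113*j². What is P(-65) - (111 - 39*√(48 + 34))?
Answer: -477536 + 39*√82 ≈ -4.7718e+5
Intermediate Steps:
P(-65) - (111 - 39*√(48 + 34)) = -113*(-65)² - (111 - 39*√(48 + 34)) = -113*4225 - (111 - 39*√82) = -477425 + (-111 + 39*√82) = -477536 + 39*√82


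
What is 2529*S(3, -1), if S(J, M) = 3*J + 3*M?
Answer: 15174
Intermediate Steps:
2529*S(3, -1) = 2529*(3*3 + 3*(-1)) = 2529*(9 - 3) = 2529*6 = 15174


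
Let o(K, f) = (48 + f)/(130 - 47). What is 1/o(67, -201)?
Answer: -83/153 ≈ -0.54248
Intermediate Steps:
o(K, f) = 48/83 + f/83 (o(K, f) = (48 + f)/83 = (48 + f)*(1/83) = 48/83 + f/83)
1/o(67, -201) = 1/(48/83 + (1/83)*(-201)) = 1/(48/83 - 201/83) = 1/(-153/83) = -83/153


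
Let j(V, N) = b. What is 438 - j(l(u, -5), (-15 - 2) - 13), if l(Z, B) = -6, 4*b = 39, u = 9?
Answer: 1713/4 ≈ 428.25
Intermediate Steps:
b = 39/4 (b = (1/4)*39 = 39/4 ≈ 9.7500)
j(V, N) = 39/4
438 - j(l(u, -5), (-15 - 2) - 13) = 438 - 1*39/4 = 438 - 39/4 = 1713/4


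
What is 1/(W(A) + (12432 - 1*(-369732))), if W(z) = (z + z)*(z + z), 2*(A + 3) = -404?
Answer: 1/550264 ≈ 1.8173e-6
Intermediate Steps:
A = -205 (A = -3 + (½)*(-404) = -3 - 202 = -205)
W(z) = 4*z² (W(z) = (2*z)*(2*z) = 4*z²)
1/(W(A) + (12432 - 1*(-369732))) = 1/(4*(-205)² + (12432 - 1*(-369732))) = 1/(4*42025 + (12432 + 369732)) = 1/(168100 + 382164) = 1/550264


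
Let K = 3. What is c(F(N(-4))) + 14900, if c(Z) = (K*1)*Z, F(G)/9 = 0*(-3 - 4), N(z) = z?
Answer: 14900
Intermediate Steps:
F(G) = 0 (F(G) = 9*(0*(-3 - 4)) = 9*(0*(-7)) = 9*0 = 0)
c(Z) = 3*Z (c(Z) = (3*1)*Z = 3*Z)
c(F(N(-4))) + 14900 = 3*0 + 14900 = 0 + 14900 = 14900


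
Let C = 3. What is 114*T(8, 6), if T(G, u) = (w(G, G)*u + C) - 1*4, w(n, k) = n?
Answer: 5358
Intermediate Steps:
T(G, u) = -1 + G*u (T(G, u) = (G*u + 3) - 1*4 = (3 + G*u) - 4 = -1 + G*u)
114*T(8, 6) = 114*(-1 + 8*6) = 114*(-1 + 48) = 114*47 = 5358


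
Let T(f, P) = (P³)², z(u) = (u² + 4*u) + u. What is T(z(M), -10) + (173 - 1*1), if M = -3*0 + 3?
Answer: 1000172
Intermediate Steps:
M = 3 (M = 0 + 3 = 3)
z(u) = u² + 5*u
T(f, P) = P⁶
T(z(M), -10) + (173 - 1*1) = (-10)⁶ + (173 - 1*1) = 1000000 + (173 - 1) = 1000000 + 172 = 1000172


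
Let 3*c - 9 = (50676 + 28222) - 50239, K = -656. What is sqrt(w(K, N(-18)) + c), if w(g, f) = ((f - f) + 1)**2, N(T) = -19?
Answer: sqrt(9557) ≈ 97.760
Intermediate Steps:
w(g, f) = 1 (w(g, f) = (0 + 1)**2 = 1**2 = 1)
c = 9556 (c = 3 + ((50676 + 28222) - 50239)/3 = 3 + (78898 - 50239)/3 = 3 + (1/3)*28659 = 3 + 9553 = 9556)
sqrt(w(K, N(-18)) + c) = sqrt(1 + 9556) = sqrt(9557)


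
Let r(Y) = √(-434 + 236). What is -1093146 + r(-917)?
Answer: -1093146 + 3*I*√22 ≈ -1.0931e+6 + 14.071*I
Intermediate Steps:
r(Y) = 3*I*√22 (r(Y) = √(-198) = 3*I*√22)
-1093146 + r(-917) = -1093146 + 3*I*√22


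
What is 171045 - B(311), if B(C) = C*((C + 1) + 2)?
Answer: 73391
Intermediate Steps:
B(C) = C*(3 + C) (B(C) = C*((1 + C) + 2) = C*(3 + C))
171045 - B(311) = 171045 - 311*(3 + 311) = 171045 - 311*314 = 171045 - 1*97654 = 171045 - 97654 = 73391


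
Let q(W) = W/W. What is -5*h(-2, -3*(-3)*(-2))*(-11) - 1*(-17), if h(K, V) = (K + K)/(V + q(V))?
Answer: 509/17 ≈ 29.941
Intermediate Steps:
q(W) = 1
h(K, V) = 2*K/(1 + V) (h(K, V) = (K + K)/(V + 1) = (2*K)/(1 + V) = 2*K/(1 + V))
-5*h(-2, -3*(-3)*(-2))*(-11) - 1*(-17) = -10*(-2)/(1 - 3*(-3)*(-2))*(-11) - 1*(-17) = -10*(-2)/(1 + 9*(-2))*(-11) + 17 = -10*(-2)/(1 - 18)*(-11) + 17 = -10*(-2)/(-17)*(-11) + 17 = -10*(-2)*(-1)/17*(-11) + 17 = -5*4/17*(-11) + 17 = -20/17*(-11) + 17 = 220/17 + 17 = 509/17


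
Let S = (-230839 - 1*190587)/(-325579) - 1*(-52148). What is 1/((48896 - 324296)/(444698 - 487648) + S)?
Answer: 279672361/14586509575494 ≈ 1.9173e-5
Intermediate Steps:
S = 16978715118/325579 (S = (-230839 - 190587)*(-1/325579) + 52148 = -421426*(-1/325579) + 52148 = 421426/325579 + 52148 = 16978715118/325579 ≈ 52149.)
1/((48896 - 324296)/(444698 - 487648) + S) = 1/((48896 - 324296)/(444698 - 487648) + 16978715118/325579) = 1/(-275400/(-42950) + 16978715118/325579) = 1/(-275400*(-1/42950) + 16978715118/325579) = 1/(5508/859 + 16978715118/325579) = 1/(14586509575494/279672361) = 279672361/14586509575494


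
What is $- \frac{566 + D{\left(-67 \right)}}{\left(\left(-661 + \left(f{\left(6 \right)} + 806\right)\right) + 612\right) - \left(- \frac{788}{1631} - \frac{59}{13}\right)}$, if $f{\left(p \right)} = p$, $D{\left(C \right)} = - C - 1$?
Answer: $- \frac{6700148}{8142181} \approx -0.82289$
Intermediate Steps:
$D{\left(C \right)} = -1 - C$
$- \frac{566 + D{\left(-67 \right)}}{\left(\left(-661 + \left(f{\left(6 \right)} + 806\right)\right) + 612\right) - \left(- \frac{788}{1631} - \frac{59}{13}\right)} = - \frac{566 - -66}{\left(\left(-661 + \left(6 + 806\right)\right) + 612\right) - \left(- \frac{788}{1631} - \frac{59}{13}\right)} = - \frac{566 + \left(-1 + 67\right)}{\left(\left(-661 + 812\right) + 612\right) - - \frac{106473}{21203}} = - \frac{566 + 66}{\left(151 + 612\right) + \left(\frac{788}{1631} + \frac{59}{13}\right)} = - \frac{632}{763 + \frac{106473}{21203}} = - \frac{632}{\frac{16284362}{21203}} = - \frac{632 \cdot 21203}{16284362} = \left(-1\right) \frac{6700148}{8142181} = - \frac{6700148}{8142181}$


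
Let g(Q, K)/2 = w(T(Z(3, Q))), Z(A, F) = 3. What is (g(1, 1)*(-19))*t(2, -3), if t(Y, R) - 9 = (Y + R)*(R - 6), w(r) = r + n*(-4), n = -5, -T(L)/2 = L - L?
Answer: -13680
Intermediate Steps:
T(L) = 0 (T(L) = -2*(L - L) = -2*0 = 0)
w(r) = 20 + r (w(r) = r - 5*(-4) = r + 20 = 20 + r)
t(Y, R) = 9 + (-6 + R)*(R + Y) (t(Y, R) = 9 + (Y + R)*(R - 6) = 9 + (R + Y)*(-6 + R) = 9 + (-6 + R)*(R + Y))
g(Q, K) = 40 (g(Q, K) = 2*(20 + 0) = 2*20 = 40)
(g(1, 1)*(-19))*t(2, -3) = (40*(-19))*(9 + (-3)**2 - 6*(-3) - 6*2 - 3*2) = -760*(9 + 9 + 18 - 12 - 6) = -760*18 = -13680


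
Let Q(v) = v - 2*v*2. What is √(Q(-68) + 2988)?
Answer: 2*√798 ≈ 56.498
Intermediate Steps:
Q(v) = -3*v (Q(v) = v - 4*v = -3*v)
√(Q(-68) + 2988) = √(-3*(-68) + 2988) = √(204 + 2988) = √3192 = 2*√798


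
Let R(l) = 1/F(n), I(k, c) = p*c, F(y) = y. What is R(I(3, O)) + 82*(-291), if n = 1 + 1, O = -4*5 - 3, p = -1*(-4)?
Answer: -47723/2 ≈ -23862.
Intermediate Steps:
p = 4
O = -23 (O = -20 - 3 = -23)
n = 2
I(k, c) = 4*c
R(l) = ½ (R(l) = 1/2 = ½)
R(I(3, O)) + 82*(-291) = ½ + 82*(-291) = ½ - 23862 = -47723/2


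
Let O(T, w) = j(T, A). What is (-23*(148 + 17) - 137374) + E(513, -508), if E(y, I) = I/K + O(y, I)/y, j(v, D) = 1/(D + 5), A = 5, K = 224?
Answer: -20277840887/143640 ≈ -1.4117e+5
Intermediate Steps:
j(v, D) = 1/(5 + D)
O(T, w) = ⅒ (O(T, w) = 1/(5 + 5) = 1/10 = ⅒)
E(y, I) = 1/(10*y) + I/224 (E(y, I) = I/224 + 1/(10*y) = 1/(10*y) + I/224)
(-23*(148 + 17) - 137374) + E(513, -508) = (-23*(148 + 17) - 137374) + ((⅒)/513 + (1/224)*(-508)) = (-23*165 - 137374) + ((⅒)*(1/513) - 127/56) = (-3795 - 137374) + (1/5130 - 127/56) = -141169 - 325727/143640 = -20277840887/143640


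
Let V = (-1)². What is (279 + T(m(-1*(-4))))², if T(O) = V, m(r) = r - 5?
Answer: 78400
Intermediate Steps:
V = 1
m(r) = -5 + r
T(O) = 1
(279 + T(m(-1*(-4))))² = (279 + 1)² = 280² = 78400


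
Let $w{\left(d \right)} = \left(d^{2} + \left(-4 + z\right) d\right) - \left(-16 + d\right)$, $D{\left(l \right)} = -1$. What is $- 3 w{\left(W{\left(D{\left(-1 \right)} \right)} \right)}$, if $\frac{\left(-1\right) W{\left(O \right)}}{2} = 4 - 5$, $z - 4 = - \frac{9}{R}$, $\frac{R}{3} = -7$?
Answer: $- \frac{396}{7} \approx -56.571$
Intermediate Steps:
$R = -21$ ($R = 3 \left(-7\right) = -21$)
$z = \frac{31}{7}$ ($z = 4 - \frac{9}{-21} = 4 - - \frac{3}{7} = 4 + \frac{3}{7} = \frac{31}{7} \approx 4.4286$)
$W{\left(O \right)} = 2$ ($W{\left(O \right)} = - 2 \left(4 - 5\right) = \left(-2\right) \left(-1\right) = 2$)
$w{\left(d \right)} = 16 + d^{2} - \frac{4 d}{7}$ ($w{\left(d \right)} = \left(d^{2} + \left(-4 + \frac{31}{7}\right) d\right) - \left(-16 + d\right) = \left(d^{2} + \frac{3 d}{7}\right) - \left(-16 + d\right) = 16 + d^{2} - \frac{4 d}{7}$)
$- 3 w{\left(W{\left(D{\left(-1 \right)} \right)} \right)} = - 3 \left(16 + 2^{2} - \frac{8}{7}\right) = - 3 \left(16 + 4 - \frac{8}{7}\right) = \left(-3\right) \frac{132}{7} = - \frac{396}{7}$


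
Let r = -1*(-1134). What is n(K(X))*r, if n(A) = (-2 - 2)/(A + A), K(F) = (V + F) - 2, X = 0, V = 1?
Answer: 2268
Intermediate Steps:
K(F) = -1 + F (K(F) = (1 + F) - 2 = -1 + F)
n(A) = -2/A (n(A) = -4*1/(2*A) = -2/A)
r = 1134
n(K(X))*r = -2/(-1 + 0)*1134 = -2/(-1)*1134 = -2*(-1)*1134 = 2*1134 = 2268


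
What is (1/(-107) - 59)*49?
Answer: -309386/107 ≈ -2891.5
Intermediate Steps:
(1/(-107) - 59)*49 = (-1/107 - 59)*49 = -6314/107*49 = -309386/107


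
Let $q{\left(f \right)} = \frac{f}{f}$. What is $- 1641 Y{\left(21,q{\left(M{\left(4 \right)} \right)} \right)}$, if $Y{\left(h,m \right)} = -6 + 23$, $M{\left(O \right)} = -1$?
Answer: $-27897$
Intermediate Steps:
$q{\left(f \right)} = 1$
$Y{\left(h,m \right)} = 17$
$- 1641 Y{\left(21,q{\left(M{\left(4 \right)} \right)} \right)} = \left(-1641\right) 17 = -27897$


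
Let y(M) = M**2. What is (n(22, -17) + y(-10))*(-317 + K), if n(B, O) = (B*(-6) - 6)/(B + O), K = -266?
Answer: -211046/5 ≈ -42209.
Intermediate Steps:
n(B, O) = (-6 - 6*B)/(B + O) (n(B, O) = (-6*B - 6)/(B + O) = (-6 - 6*B)/(B + O))
(n(22, -17) + y(-10))*(-317 + K) = (6*(-1 - 1*22)/(22 - 17) + (-10)**2)*(-317 - 266) = (6*(-1 - 22)/5 + 100)*(-583) = (6*(1/5)*(-23) + 100)*(-583) = (-138/5 + 100)*(-583) = (362/5)*(-583) = -211046/5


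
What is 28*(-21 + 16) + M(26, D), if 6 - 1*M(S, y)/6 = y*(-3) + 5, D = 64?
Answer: 1018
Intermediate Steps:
M(S, y) = 6 + 18*y (M(S, y) = 36 - 6*(y*(-3) + 5) = 36 - 6*(-3*y + 5) = 36 - 6*(5 - 3*y) = 36 + (-30 + 18*y) = 6 + 18*y)
28*(-21 + 16) + M(26, D) = 28*(-21 + 16) + (6 + 18*64) = 28*(-5) + (6 + 1152) = -140 + 1158 = 1018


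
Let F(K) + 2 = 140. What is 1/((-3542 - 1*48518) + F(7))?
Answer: -1/51922 ≈ -1.9260e-5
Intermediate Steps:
F(K) = 138 (F(K) = -2 + 140 = 138)
1/((-3542 - 1*48518) + F(7)) = 1/((-3542 - 1*48518) + 138) = 1/((-3542 - 48518) + 138) = 1/(-52060 + 138) = 1/(-51922) = -1/51922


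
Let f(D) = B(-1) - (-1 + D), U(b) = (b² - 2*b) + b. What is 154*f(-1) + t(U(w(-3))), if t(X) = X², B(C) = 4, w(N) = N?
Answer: 1068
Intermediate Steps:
U(b) = b² - b
f(D) = 5 - D (f(D) = 4 - (-1 + D) = 4 + (1 - D) = 5 - D)
154*f(-1) + t(U(w(-3))) = 154*(5 - 1*(-1)) + (-3*(-1 - 3))² = 154*(5 + 1) + (-3*(-4))² = 154*6 + 12² = 924 + 144 = 1068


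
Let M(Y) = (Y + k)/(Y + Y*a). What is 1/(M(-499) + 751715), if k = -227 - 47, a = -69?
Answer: 33932/25507192607 ≈ 1.3303e-6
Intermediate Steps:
k = -274
M(Y) = -(-274 + Y)/(68*Y) (M(Y) = (Y - 274)/(Y + Y*(-69)) = (-274 + Y)/(Y - 69*Y) = (-274 + Y)/((-68*Y)) = (-274 + Y)*(-1/(68*Y)) = -(-274 + Y)/(68*Y))
1/(M(-499) + 751715) = 1/((1/68)*(274 - 1*(-499))/(-499) + 751715) = 1/((1/68)*(-1/499)*(274 + 499) + 751715) = 1/((1/68)*(-1/499)*773 + 751715) = 1/(-773/33932 + 751715) = 1/(25507192607/33932) = 33932/25507192607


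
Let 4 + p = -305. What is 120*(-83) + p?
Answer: -10269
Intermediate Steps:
p = -309 (p = -4 - 305 = -309)
120*(-83) + p = 120*(-83) - 309 = -9960 - 309 = -10269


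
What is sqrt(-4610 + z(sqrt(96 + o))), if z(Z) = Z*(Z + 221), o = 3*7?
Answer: sqrt(-4493 + 663*sqrt(13)) ≈ 45.853*I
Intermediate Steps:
o = 21
z(Z) = Z*(221 + Z)
sqrt(-4610 + z(sqrt(96 + o))) = sqrt(-4610 + sqrt(96 + 21)*(221 + sqrt(96 + 21))) = sqrt(-4610 + sqrt(117)*(221 + sqrt(117))) = sqrt(-4610 + (3*sqrt(13))*(221 + 3*sqrt(13))) = sqrt(-4610 + 3*sqrt(13)*(221 + 3*sqrt(13)))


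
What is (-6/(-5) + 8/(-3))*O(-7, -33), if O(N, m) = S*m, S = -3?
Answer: -726/5 ≈ -145.20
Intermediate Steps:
O(N, m) = -3*m
(-6/(-5) + 8/(-3))*O(-7, -33) = (-6/(-5) + 8/(-3))*(-3*(-33)) = (-6*(-1/5) + 8*(-1/3))*99 = (6/5 - 8/3)*99 = -22/15*99 = -726/5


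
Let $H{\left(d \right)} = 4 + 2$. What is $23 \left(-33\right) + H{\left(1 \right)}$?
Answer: $-753$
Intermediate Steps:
$H{\left(d \right)} = 6$
$23 \left(-33\right) + H{\left(1 \right)} = 23 \left(-33\right) + 6 = -759 + 6 = -753$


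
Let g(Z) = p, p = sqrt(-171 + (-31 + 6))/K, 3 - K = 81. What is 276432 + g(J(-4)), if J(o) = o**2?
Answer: 276432 - 7*I/39 ≈ 2.7643e+5 - 0.17949*I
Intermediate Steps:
K = -78 (K = 3 - 1*81 = 3 - 81 = -78)
p = -7*I/39 (p = sqrt(-171 + (-31 + 6))/(-78) = sqrt(-171 - 25)*(-1/78) = sqrt(-196)*(-1/78) = (14*I)*(-1/78) = -7*I/39 ≈ -0.17949*I)
g(Z) = -7*I/39
276432 + g(J(-4)) = 276432 - 7*I/39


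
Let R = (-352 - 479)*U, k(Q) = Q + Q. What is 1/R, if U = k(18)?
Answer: -1/29916 ≈ -3.3427e-5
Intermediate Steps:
k(Q) = 2*Q
U = 36 (U = 2*18 = 36)
R = -29916 (R = (-352 - 479)*36 = -831*36 = -29916)
1/R = 1/(-29916) = -1/29916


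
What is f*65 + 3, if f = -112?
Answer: -7277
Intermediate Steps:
f*65 + 3 = -112*65 + 3 = -7280 + 3 = -7277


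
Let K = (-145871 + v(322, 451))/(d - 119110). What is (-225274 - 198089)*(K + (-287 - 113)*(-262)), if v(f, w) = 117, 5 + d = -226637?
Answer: -7670269701767751/172876 ≈ -4.4369e+10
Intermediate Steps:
d = -226642 (d = -5 - 226637 = -226642)
K = 72877/172876 (K = (-145871 + 117)/(-226642 - 119110) = -145754/(-345752) = -145754*(-1/345752) = 72877/172876 ≈ 0.42156)
(-225274 - 198089)*(K + (-287 - 113)*(-262)) = (-225274 - 198089)*(72877/172876 + (-287 - 113)*(-262)) = -423363*(72877/172876 - 400*(-262)) = -423363*(72877/172876 + 104800) = -423363*18117477677/172876 = -7670269701767751/172876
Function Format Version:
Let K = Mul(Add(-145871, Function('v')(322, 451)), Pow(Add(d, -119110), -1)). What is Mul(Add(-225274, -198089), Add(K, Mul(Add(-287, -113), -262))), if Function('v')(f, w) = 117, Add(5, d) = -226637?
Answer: Rational(-7670269701767751, 172876) ≈ -4.4369e+10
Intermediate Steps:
d = -226642 (d = Add(-5, -226637) = -226642)
K = Rational(72877, 172876) (K = Mul(Add(-145871, 117), Pow(Add(-226642, -119110), -1)) = Mul(-145754, Pow(-345752, -1)) = Mul(-145754, Rational(-1, 345752)) = Rational(72877, 172876) ≈ 0.42156)
Mul(Add(-225274, -198089), Add(K, Mul(Add(-287, -113), -262))) = Mul(Add(-225274, -198089), Add(Rational(72877, 172876), Mul(Add(-287, -113), -262))) = Mul(-423363, Add(Rational(72877, 172876), Mul(-400, -262))) = Mul(-423363, Add(Rational(72877, 172876), 104800)) = Mul(-423363, Rational(18117477677, 172876)) = Rational(-7670269701767751, 172876)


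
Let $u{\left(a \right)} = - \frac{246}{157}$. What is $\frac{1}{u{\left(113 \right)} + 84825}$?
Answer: $\frac{157}{13317279} \approx 1.1789 \cdot 10^{-5}$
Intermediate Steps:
$u{\left(a \right)} = - \frac{246}{157}$ ($u{\left(a \right)} = \left(-246\right) \frac{1}{157} = - \frac{246}{157}$)
$\frac{1}{u{\left(113 \right)} + 84825} = \frac{1}{- \frac{246}{157} + 84825} = \frac{1}{\frac{13317279}{157}} = \frac{157}{13317279}$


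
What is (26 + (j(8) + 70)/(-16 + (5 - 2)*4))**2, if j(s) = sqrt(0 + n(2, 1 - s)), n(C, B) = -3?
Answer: (34 - I*sqrt(3))**2/16 ≈ 72.063 - 7.3612*I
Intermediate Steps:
j(s) = I*sqrt(3) (j(s) = sqrt(0 - 3) = sqrt(-3) = I*sqrt(3))
(26 + (j(8) + 70)/(-16 + (5 - 2)*4))**2 = (26 + (I*sqrt(3) + 70)/(-16 + (5 - 2)*4))**2 = (26 + (70 + I*sqrt(3))/(-16 + 3*4))**2 = (26 + (70 + I*sqrt(3))/(-16 + 12))**2 = (26 + (70 + I*sqrt(3))/(-4))**2 = (26 + (70 + I*sqrt(3))*(-1/4))**2 = (26 + (-35/2 - I*sqrt(3)/4))**2 = (17/2 - I*sqrt(3)/4)**2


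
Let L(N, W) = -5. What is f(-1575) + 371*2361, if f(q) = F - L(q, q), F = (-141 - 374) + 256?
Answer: 875677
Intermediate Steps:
F = -259 (F = -515 + 256 = -259)
f(q) = -254 (f(q) = -259 - 1*(-5) = -259 + 5 = -254)
f(-1575) + 371*2361 = -254 + 371*2361 = -254 + 875931 = 875677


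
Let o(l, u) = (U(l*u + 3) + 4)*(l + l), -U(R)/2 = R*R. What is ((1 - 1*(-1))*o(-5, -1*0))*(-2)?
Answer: -560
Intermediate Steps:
U(R) = -2*R**2 (U(R) = -2*R*R = -2*R**2)
o(l, u) = 2*l*(4 - 2*(3 + l*u)**2) (o(l, u) = (-2*(l*u + 3)**2 + 4)*(l + l) = (-2*(3 + l*u)**2 + 4)*(2*l) = (4 - 2*(3 + l*u)**2)*(2*l) = 2*l*(4 - 2*(3 + l*u)**2))
((1 - 1*(-1))*o(-5, -1*0))*(-2) = ((1 - 1*(-1))*(-4*(-5)*(-2 + (3 - (-5)*0)**2)))*(-2) = ((1 + 1)*(-4*(-5)*(-2 + (3 - 5*0)**2)))*(-2) = (2*(-4*(-5)*(-2 + (3 + 0)**2)))*(-2) = (2*(-4*(-5)*(-2 + 3**2)))*(-2) = (2*(-4*(-5)*(-2 + 9)))*(-2) = (2*(-4*(-5)*7))*(-2) = (2*140)*(-2) = 280*(-2) = -560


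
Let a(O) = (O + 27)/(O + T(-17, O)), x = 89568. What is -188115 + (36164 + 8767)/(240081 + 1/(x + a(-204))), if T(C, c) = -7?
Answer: -853532742374717865/4537296821236 ≈ -1.8811e+5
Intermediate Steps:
a(O) = (27 + O)/(-7 + O) (a(O) = (O + 27)/(O - 7) = (27 + O)/(-7 + O))
-188115 + (36164 + 8767)/(240081 + 1/(x + a(-204))) = -188115 + (36164 + 8767)/(240081 + 1/(89568 + (27 - 204)/(-7 - 204))) = -188115 + 44931/(240081 + 1/(89568 - 177/(-211))) = -188115 + 44931/(240081 + 1/(89568 - 1/211*(-177))) = -188115 + 44931/(240081 + 1/(89568 + 177/211)) = -188115 + 44931/(240081 + 1/(18899025/211)) = -188115 + 44931/(240081 + 211/18899025) = -188115 + 44931/(4537296821236/18899025) = -188115 + 44931*(18899025/4537296821236) = -188115 + 849152092275/4537296821236 = -853532742374717865/4537296821236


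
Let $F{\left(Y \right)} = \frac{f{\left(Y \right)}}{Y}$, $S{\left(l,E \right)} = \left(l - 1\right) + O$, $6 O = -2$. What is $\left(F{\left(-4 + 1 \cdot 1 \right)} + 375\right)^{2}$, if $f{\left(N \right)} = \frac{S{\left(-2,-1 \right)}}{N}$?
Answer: $\frac{102313225}{729} \approx 1.4035 \cdot 10^{5}$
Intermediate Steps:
$O = - \frac{1}{3}$ ($O = \frac{1}{6} \left(-2\right) = - \frac{1}{3} \approx -0.33333$)
$S{\left(l,E \right)} = - \frac{4}{3} + l$ ($S{\left(l,E \right)} = \left(l - 1\right) - \frac{1}{3} = \left(-1 + l\right) - \frac{1}{3} = - \frac{4}{3} + l$)
$f{\left(N \right)} = - \frac{10}{3 N}$ ($f{\left(N \right)} = \frac{- \frac{4}{3} - 2}{N} = - \frac{10}{3 N}$)
$F{\left(Y \right)} = - \frac{10}{3 Y^{2}}$ ($F{\left(Y \right)} = \frac{\left(- \frac{10}{3}\right) \frac{1}{Y}}{Y} = - \frac{10}{3 Y^{2}}$)
$\left(F{\left(-4 + 1 \cdot 1 \right)} + 375\right)^{2} = \left(- \frac{10}{3 \left(-4 + 1 \cdot 1\right)^{2}} + 375\right)^{2} = \left(- \frac{10}{3 \left(-4 + 1\right)^{2}} + 375\right)^{2} = \left(- \frac{10}{3 \cdot 9} + 375\right)^{2} = \left(\left(- \frac{10}{3}\right) \frac{1}{9} + 375\right)^{2} = \left(- \frac{10}{27} + 375\right)^{2} = \left(\frac{10115}{27}\right)^{2} = \frac{102313225}{729}$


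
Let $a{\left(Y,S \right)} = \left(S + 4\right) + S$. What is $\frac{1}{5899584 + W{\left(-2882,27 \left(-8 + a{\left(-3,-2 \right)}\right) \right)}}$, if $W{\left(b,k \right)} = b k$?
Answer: $\frac{1}{6522096} \approx 1.5332 \cdot 10^{-7}$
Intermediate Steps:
$a{\left(Y,S \right)} = 4 + 2 S$ ($a{\left(Y,S \right)} = \left(4 + S\right) + S = 4 + 2 S$)
$\frac{1}{5899584 + W{\left(-2882,27 \left(-8 + a{\left(-3,-2 \right)}\right) \right)}} = \frac{1}{5899584 - 2882 \cdot 27 \left(-8 + \left(4 + 2 \left(-2\right)\right)\right)} = \frac{1}{5899584 - 2882 \cdot 27 \left(-8 + \left(4 - 4\right)\right)} = \frac{1}{5899584 - 2882 \cdot 27 \left(-8 + 0\right)} = \frac{1}{5899584 - 2882 \cdot 27 \left(-8\right)} = \frac{1}{5899584 - -622512} = \frac{1}{5899584 + 622512} = \frac{1}{6522096}$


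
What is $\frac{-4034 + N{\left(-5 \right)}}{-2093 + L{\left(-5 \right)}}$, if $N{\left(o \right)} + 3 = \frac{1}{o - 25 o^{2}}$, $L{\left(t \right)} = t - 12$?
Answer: $\frac{2543311}{1329300} \approx 1.9133$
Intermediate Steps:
$L{\left(t \right)} = -12 + t$
$N{\left(o \right)} = -3 + \frac{1}{o - 25 o^{2}}$
$\frac{-4034 + N{\left(-5 \right)}}{-2093 + L{\left(-5 \right)}} = \frac{-4034 + \frac{-1 - 75 \left(-5\right)^{2} + 3 \left(-5\right)}{\left(-5\right) \left(-1 + 25 \left(-5\right)\right)}}{-2093 - 17} = \frac{-4034 - \frac{-1 - 1875 - 15}{5 \left(-1 - 125\right)}}{-2093 - 17} = \frac{-4034 - \frac{-1 - 1875 - 15}{5 \left(-126\right)}}{-2110} = \left(-4034 - \left(- \frac{1}{630}\right) \left(-1891\right)\right) \left(- \frac{1}{2110}\right) = \left(-4034 - \frac{1891}{630}\right) \left(- \frac{1}{2110}\right) = \left(- \frac{2543311}{630}\right) \left(- \frac{1}{2110}\right) = \frac{2543311}{1329300}$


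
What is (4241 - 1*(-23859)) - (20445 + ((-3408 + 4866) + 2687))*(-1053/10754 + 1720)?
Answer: -227255099265/5377 ≈ -4.2264e+7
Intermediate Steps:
(4241 - 1*(-23859)) - (20445 + ((-3408 + 4866) + 2687))*(-1053/10754 + 1720) = (4241 + 23859) - (20445 + (1458 + 2687))*(-1053*1/10754 + 1720) = 28100 - (20445 + 4145)*(-1053/10754 + 1720) = 28100 - 24590*18495827/10754 = 28100 - 1*227406192965/5377 = 28100 - 227406192965/5377 = -227255099265/5377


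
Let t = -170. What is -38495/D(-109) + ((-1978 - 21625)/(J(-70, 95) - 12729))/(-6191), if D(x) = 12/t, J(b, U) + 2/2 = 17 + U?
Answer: 21300673253936/39059019 ≈ 5.4535e+5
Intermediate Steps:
J(b, U) = 16 + U (J(b, U) = -1 + (17 + U) = 16 + U)
D(x) = -6/85 (D(x) = 12/(-170) = 12*(-1/170) = -6/85)
-38495/D(-109) + ((-1978 - 21625)/(J(-70, 95) - 12729))/(-6191) = -38495/(-6/85) + ((-1978 - 21625)/((16 + 95) - 12729))/(-6191) = -38495*(-85/6) - 23603/(111 - 12729)*(-1/6191) = 3272075/6 - 23603/(-12618)*(-1/6191) = 3272075/6 - 23603*(-1/12618)*(-1/6191) = 3272075/6 + (23603/12618)*(-1/6191) = 3272075/6 - 23603/78118038 = 21300673253936/39059019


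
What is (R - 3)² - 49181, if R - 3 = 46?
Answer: -47065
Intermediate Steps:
R = 49 (R = 3 + 46 = 49)
(R - 3)² - 49181 = (49 - 3)² - 49181 = 46² - 49181 = 2116 - 49181 = -47065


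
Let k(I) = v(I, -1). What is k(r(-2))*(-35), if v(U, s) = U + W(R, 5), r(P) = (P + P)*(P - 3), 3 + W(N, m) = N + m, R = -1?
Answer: -735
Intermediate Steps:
W(N, m) = -3 + N + m (W(N, m) = -3 + (N + m) = -3 + N + m)
r(P) = 2*P*(-3 + P) (r(P) = (2*P)*(-3 + P) = 2*P*(-3 + P))
v(U, s) = 1 + U (v(U, s) = U + (-3 - 1 + 5) = U + 1 = 1 + U)
k(I) = 1 + I
k(r(-2))*(-35) = (1 + 2*(-2)*(-3 - 2))*(-35) = (1 + 2*(-2)*(-5))*(-35) = (1 + 20)*(-35) = 21*(-35) = -735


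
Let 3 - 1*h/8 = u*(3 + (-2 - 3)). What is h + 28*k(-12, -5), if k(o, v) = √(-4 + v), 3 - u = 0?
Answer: 72 + 84*I ≈ 72.0 + 84.0*I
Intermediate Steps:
u = 3 (u = 3 - 1*0 = 3 + 0 = 3)
h = 72 (h = 24 - 24*(3 + (-2 - 3)) = 24 - 24*(3 - 5) = 24 - 24*(-2) = 24 - 8*(-6) = 24 + 48 = 72)
h + 28*k(-12, -5) = 72 + 28*√(-4 - 5) = 72 + 28*√(-9) = 72 + 28*(3*I) = 72 + 84*I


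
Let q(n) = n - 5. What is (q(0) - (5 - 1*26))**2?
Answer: 256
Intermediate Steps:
q(n) = -5 + n
(q(0) - (5 - 1*26))**2 = ((-5 + 0) - (5 - 1*26))**2 = (-5 - (5 - 26))**2 = (-5 - 1*(-21))**2 = (-5 + 21)**2 = 16**2 = 256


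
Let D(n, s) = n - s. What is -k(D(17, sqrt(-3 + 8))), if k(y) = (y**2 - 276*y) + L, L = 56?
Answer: 4342 - 242*sqrt(5) ≈ 3800.9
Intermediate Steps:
k(y) = 56 + y**2 - 276*y (k(y) = (y**2 - 276*y) + 56 = 56 + y**2 - 276*y)
-k(D(17, sqrt(-3 + 8))) = -(56 + (17 - sqrt(-3 + 8))**2 - 276*(17 - sqrt(-3 + 8))) = -(56 + (17 - sqrt(5))**2 - 276*(17 - sqrt(5))) = -(56 + (17 - sqrt(5))**2 + (-4692 + 276*sqrt(5))) = -(-4636 + (17 - sqrt(5))**2 + 276*sqrt(5)) = 4636 - (17 - sqrt(5))**2 - 276*sqrt(5)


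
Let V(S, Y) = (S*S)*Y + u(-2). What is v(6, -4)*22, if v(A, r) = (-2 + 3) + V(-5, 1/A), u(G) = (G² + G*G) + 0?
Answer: 869/3 ≈ 289.67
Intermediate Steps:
u(G) = 2*G² (u(G) = (G² + G²) + 0 = 2*G² + 0 = 2*G²)
V(S, Y) = 8 + Y*S² (V(S, Y) = (S*S)*Y + 2*(-2)² = S²*Y + 2*4 = Y*S² + 8 = 8 + Y*S²)
v(A, r) = 9 + 25/A (v(A, r) = (-2 + 3) + (8 + (-5)²/A) = 1 + (8 + 25/A) = 9 + 25/A)
v(6, -4)*22 = (9 + 25/6)*22 = (79/6)*22 = 869/3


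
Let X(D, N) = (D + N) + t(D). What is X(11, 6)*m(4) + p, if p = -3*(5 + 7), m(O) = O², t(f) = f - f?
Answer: 236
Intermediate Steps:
t(f) = 0
X(D, N) = D + N (X(D, N) = (D + N) + 0 = D + N)
p = -36 (p = -3*12 = -36)
X(11, 6)*m(4) + p = (11 + 6)*4² - 36 = 17*16 - 36 = 272 - 36 = 236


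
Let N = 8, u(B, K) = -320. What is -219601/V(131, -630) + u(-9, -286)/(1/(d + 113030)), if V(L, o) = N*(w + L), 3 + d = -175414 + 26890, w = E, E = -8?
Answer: 11177075759/984 ≈ 1.1359e+7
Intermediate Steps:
w = -8
d = -148527 (d = -3 + (-175414 + 26890) = -3 - 148524 = -148527)
V(L, o) = -64 + 8*L (V(L, o) = 8*(-8 + L) = -64 + 8*L)
-219601/V(131, -630) + u(-9, -286)/(1/(d + 113030)) = -219601/(-64 + 8*131) - 320/(1/(-148527 + 113030)) = -219601/(-64 + 1048) - 320/(1/(-35497)) = -219601/984 - 320/(-1/35497) = -219601*1/984 - 320*(-35497) = -219601/984 + 11359040 = 11177075759/984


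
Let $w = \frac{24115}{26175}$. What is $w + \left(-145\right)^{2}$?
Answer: $\frac{110070698}{5235} \approx 21026.0$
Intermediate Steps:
$w = \frac{4823}{5235}$ ($w = 24115 \cdot \frac{1}{26175} = \frac{4823}{5235} \approx 0.9213$)
$w + \left(-145\right)^{2} = \frac{4823}{5235} + \left(-145\right)^{2} = \frac{4823}{5235} + 21025 = \frac{110070698}{5235}$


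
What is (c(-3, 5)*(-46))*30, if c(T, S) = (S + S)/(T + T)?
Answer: 2300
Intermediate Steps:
c(T, S) = S/T (c(T, S) = (2*S)/((2*T)) = (2*S)*(1/(2*T)) = S/T)
(c(-3, 5)*(-46))*30 = ((5/(-3))*(-46))*30 = ((5*(-⅓))*(-46))*30 = -5/3*(-46)*30 = (230/3)*30 = 2300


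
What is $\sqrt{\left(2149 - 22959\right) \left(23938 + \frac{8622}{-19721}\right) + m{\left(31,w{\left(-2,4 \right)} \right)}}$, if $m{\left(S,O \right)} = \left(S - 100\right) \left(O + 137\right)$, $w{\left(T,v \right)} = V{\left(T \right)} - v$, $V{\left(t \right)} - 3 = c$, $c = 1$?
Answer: $\frac{i \sqrt{193739474955421733}}{19721} \approx 22319.0 i$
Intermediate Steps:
$V{\left(t \right)} = 4$ ($V{\left(t \right)} = 3 + 1 = 4$)
$w{\left(T,v \right)} = 4 - v$
$m{\left(S,O \right)} = \left(-100 + S\right) \left(137 + O\right)$
$\sqrt{\left(2149 - 22959\right) \left(23938 + \frac{8622}{-19721}\right) + m{\left(31,w{\left(-2,4 \right)} \right)}} = \sqrt{\left(2149 - 22959\right) \left(23938 + \frac{8622}{-19721}\right) + \left(-13700 - 100 \left(4 - 4\right) + 137 \cdot 31 + \left(4 - 4\right) 31\right)} = \sqrt{- 20810 \left(23938 + 8622 \left(- \frac{1}{19721}\right)\right) + \left(-13700 - 100 \left(4 - 4\right) + 4247 + \left(4 - 4\right) 31\right)} = \sqrt{- 20810 \left(23938 - \frac{8622}{19721}\right) + \left(-13700 - 0 + 4247 + 0 \cdot 31\right)} = \sqrt{\left(-20810\right) \frac{472072676}{19721} + \left(-13700 + 0 + 4247 + 0\right)} = \sqrt{- \frac{9823832387560}{19721} - 9453} = \sqrt{- \frac{9824018810173}{19721}} = \frac{i \sqrt{193739474955421733}}{19721}$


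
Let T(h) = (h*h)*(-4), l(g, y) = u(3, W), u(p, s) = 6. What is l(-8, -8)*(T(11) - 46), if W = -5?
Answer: -3180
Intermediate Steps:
l(g, y) = 6
T(h) = -4*h**2 (T(h) = h**2*(-4) = -4*h**2)
l(-8, -8)*(T(11) - 46) = 6*(-4*11**2 - 46) = 6*(-4*121 - 46) = 6*(-484 - 46) = 6*(-530) = -3180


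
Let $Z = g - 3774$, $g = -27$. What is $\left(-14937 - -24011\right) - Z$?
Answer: $12875$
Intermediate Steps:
$Z = -3801$ ($Z = -27 - 3774 = -3801$)
$\left(-14937 - -24011\right) - Z = \left(-14937 - -24011\right) - -3801 = \left(-14937 + 24011\right) + 3801 = 9074 + 3801 = 12875$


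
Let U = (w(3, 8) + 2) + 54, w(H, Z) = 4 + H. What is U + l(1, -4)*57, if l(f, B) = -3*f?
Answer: -108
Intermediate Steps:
U = 63 (U = ((4 + 3) + 2) + 54 = (7 + 2) + 54 = 9 + 54 = 63)
U + l(1, -4)*57 = 63 - 3*1*57 = 63 - 3*57 = 63 - 171 = -108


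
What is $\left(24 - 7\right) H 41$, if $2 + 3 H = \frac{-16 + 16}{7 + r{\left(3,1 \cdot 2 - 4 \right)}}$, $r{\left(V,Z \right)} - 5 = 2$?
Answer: $- \frac{1394}{3} \approx -464.67$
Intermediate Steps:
$r{\left(V,Z \right)} = 7$ ($r{\left(V,Z \right)} = 5 + 2 = 7$)
$H = - \frac{2}{3}$ ($H = - \frac{2}{3} + \frac{\left(-16 + 16\right) \frac{1}{7 + 7}}{3} = - \frac{2}{3} + \frac{0 \cdot \frac{1}{14}}{3} = - \frac{2}{3} + \frac{1}{3} \cdot 0 = - \frac{2}{3} + 0 = - \frac{2}{3} \approx -0.66667$)
$\left(24 - 7\right) H 41 = \left(24 - 7\right) \left(- \frac{2}{3}\right) 41 = 17 \left(- \frac{2}{3}\right) 41 = \left(- \frac{34}{3}\right) 41 = - \frac{1394}{3}$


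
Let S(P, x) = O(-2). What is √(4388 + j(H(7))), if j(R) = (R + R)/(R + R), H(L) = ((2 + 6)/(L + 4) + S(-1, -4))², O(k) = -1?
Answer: √4389 ≈ 66.250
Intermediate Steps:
S(P, x) = -1
H(L) = (-1 + 8/(4 + L))² (H(L) = ((2 + 6)/(L + 4) - 1)² = (8/(4 + L) - 1)² = (-1 + 8/(4 + L))²)
j(R) = 1 (j(R) = (2*R)/((2*R)) = (2*R)*(1/(2*R)) = 1)
√(4388 + j(H(7))) = √(4388 + 1) = √4389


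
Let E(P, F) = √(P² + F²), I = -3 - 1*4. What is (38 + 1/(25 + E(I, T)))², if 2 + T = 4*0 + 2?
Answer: 1481089/1024 ≈ 1446.4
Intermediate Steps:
T = 0 (T = -2 + (4*0 + 2) = -2 + (0 + 2) = -2 + 2 = 0)
I = -7 (I = -3 - 4 = -7)
E(P, F) = √(F² + P²)
(38 + 1/(25 + E(I, T)))² = (38 + 1/(25 + √(0² + (-7)²)))² = (38 + 1/(25 + √(0 + 49)))² = (38 + 1/(25 + √49))² = (38 + 1/(25 + 7))² = (38 + 1/32)² = (1217/32)² = 1481089/1024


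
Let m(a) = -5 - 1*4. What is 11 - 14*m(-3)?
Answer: 137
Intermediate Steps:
m(a) = -9 (m(a) = -5 - 4 = -9)
11 - 14*m(-3) = 11 - 14*(-9) = 11 + 126 = 137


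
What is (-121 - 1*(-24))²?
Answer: 9409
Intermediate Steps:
(-121 - 1*(-24))² = (-121 + 24)² = (-97)² = 9409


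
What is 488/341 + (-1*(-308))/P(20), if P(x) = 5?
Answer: 107468/1705 ≈ 63.031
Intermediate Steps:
488/341 + (-1*(-308))/P(20) = 488/341 - 1*(-308)/5 = 488*(1/341) + 308*(⅕) = 488/341 + 308/5 = 107468/1705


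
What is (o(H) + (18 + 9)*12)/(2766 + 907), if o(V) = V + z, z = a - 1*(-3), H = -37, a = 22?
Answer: 312/3673 ≈ 0.084944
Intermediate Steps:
z = 25 (z = 22 - 1*(-3) = 22 + 3 = 25)
o(V) = 25 + V (o(V) = V + 25 = 25 + V)
(o(H) + (18 + 9)*12)/(2766 + 907) = ((25 - 37) + (18 + 9)*12)/(2766 + 907) = (-12 + 27*12)/3673 = (-12 + 324)*(1/3673) = 312*(1/3673) = 312/3673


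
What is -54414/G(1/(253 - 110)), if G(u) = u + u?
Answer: -3890601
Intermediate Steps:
G(u) = 2*u
-54414/G(1/(253 - 110)) = -54414/(2/(253 - 110)) = -54414/(2/143) = -54414/(2*(1/143)) = -54414/2/143 = -54414*143/2 = -3890601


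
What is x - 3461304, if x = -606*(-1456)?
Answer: -2578968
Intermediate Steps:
x = 882336
x - 3461304 = 882336 - 3461304 = -2578968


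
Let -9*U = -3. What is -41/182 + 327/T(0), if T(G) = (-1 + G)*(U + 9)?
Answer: -12835/364 ≈ -35.261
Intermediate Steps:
U = 1/3 (U = -1/9*(-3) = 1/3 ≈ 0.33333)
T(G) = -28/3 + 28*G/3 (T(G) = (-1 + G)*(1/3 + 9) = (-1 + G)*(28/3) = -28/3 + 28*G/3)
-41/182 + 327/T(0) = -41/182 + 327/(-28/3 + (28/3)*0) = -41*1/182 + 327/(-28/3 + 0) = -41/182 + 327/(-28/3) = -41/182 + 327*(-3/28) = -41/182 - 981/28 = -12835/364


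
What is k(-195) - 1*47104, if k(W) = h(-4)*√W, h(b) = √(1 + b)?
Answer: -47104 - 3*√65 ≈ -47128.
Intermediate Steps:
k(W) = I*√3*√W (k(W) = √(1 - 4)*√W = √(-3)*√W = (I*√3)*√W = I*√3*√W)
k(-195) - 1*47104 = I*√3*√(-195) - 1*47104 = I*√3*(I*√195) - 47104 = -3*√65 - 47104 = -47104 - 3*√65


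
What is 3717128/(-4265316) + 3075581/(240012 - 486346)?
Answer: -318954087667/23879371626 ≈ -13.357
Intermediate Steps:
3717128/(-4265316) + 3075581/(240012 - 486346) = 3717128*(-1/4265316) + 3075581/(-246334) = -929282/1066329 + 3075581*(-1/246334) = -929282/1066329 - 3075581/246334 = -318954087667/23879371626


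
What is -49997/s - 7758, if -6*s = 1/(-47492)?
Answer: -14246752902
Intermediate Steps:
s = 1/284952 (s = -1/6/(-47492) = -1/6*(-1/47492) = 1/284952 ≈ 3.5094e-6)
-49997/s - 7758 = -49997/1/284952 - 7758 = -49997*284952 - 7758 = -14246745144 - 7758 = -14246752902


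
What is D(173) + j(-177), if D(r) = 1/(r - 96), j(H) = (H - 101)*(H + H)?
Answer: 7577725/77 ≈ 98412.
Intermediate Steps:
j(H) = 2*H*(-101 + H) (j(H) = (-101 + H)*(2*H) = 2*H*(-101 + H))
D(r) = 1/(-96 + r)
D(173) + j(-177) = 1/(-96 + 173) + 2*(-177)*(-101 - 177) = 1/77 + 2*(-177)*(-278) = 1/77 + 98412 = 7577725/77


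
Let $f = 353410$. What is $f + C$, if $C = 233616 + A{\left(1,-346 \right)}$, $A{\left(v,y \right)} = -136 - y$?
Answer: $587236$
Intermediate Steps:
$C = 233826$ ($C = 233616 - -210 = 233616 + \left(-136 + 346\right) = 233616 + 210 = 233826$)
$f + C = 353410 + 233826 = 587236$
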